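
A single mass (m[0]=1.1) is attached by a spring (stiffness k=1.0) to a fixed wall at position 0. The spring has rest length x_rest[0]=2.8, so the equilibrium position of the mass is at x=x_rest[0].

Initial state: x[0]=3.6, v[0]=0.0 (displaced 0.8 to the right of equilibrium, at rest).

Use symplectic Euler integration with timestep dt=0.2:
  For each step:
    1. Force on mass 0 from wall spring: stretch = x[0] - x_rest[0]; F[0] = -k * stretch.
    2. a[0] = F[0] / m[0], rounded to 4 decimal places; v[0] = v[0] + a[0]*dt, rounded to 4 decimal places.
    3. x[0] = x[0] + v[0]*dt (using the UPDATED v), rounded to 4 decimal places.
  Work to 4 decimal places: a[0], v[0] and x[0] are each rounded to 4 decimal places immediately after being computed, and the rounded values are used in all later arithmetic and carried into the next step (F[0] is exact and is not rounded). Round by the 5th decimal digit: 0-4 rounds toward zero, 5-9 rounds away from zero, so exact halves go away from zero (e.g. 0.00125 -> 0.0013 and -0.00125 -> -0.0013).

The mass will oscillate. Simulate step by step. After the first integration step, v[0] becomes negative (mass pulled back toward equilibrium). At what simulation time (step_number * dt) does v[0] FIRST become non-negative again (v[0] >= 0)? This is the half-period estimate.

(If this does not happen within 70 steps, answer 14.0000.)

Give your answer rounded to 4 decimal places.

Answer: 3.4000

Derivation:
Step 0: x=[3.6000] v=[0.0000]
Step 1: x=[3.5709] v=[-0.1455]
Step 2: x=[3.5138] v=[-0.2857]
Step 3: x=[3.4307] v=[-0.4155]
Step 4: x=[3.3247] v=[-0.5302]
Step 5: x=[3.1996] v=[-0.6256]
Step 6: x=[3.0599] v=[-0.6983]
Step 7: x=[2.9108] v=[-0.7456]
Step 8: x=[2.7577] v=[-0.7657]
Step 9: x=[2.6061] v=[-0.7580]
Step 10: x=[2.4616] v=[-0.7227]
Step 11: x=[2.3294] v=[-0.6612]
Step 12: x=[2.2143] v=[-0.5756]
Step 13: x=[2.1205] v=[-0.4691]
Step 14: x=[2.0514] v=[-0.3456]
Step 15: x=[2.0095] v=[-0.2095]
Step 16: x=[1.9963] v=[-0.0658]
Step 17: x=[2.0124] v=[0.0803]
First v>=0 after going negative at step 17, time=3.4000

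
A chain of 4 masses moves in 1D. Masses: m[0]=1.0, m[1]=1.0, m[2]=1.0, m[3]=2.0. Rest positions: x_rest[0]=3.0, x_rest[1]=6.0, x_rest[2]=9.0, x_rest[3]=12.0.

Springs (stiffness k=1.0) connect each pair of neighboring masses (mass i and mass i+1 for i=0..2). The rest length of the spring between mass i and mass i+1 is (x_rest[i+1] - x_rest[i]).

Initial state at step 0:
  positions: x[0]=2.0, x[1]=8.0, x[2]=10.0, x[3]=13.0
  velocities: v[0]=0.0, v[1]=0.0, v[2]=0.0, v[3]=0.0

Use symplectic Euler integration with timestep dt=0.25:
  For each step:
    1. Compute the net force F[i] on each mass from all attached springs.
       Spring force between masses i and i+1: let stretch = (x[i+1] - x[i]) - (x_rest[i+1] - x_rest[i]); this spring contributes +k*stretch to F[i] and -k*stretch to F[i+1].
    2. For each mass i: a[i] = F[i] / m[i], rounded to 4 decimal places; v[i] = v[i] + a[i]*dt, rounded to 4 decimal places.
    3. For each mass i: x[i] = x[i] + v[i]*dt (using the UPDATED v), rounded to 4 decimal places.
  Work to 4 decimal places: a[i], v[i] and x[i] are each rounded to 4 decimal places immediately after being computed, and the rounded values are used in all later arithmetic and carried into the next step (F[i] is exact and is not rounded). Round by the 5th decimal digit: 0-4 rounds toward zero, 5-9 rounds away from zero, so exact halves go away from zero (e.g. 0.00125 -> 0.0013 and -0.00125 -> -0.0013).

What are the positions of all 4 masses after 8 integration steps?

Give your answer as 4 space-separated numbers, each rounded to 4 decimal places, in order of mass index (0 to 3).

Step 0: x=[2.0000 8.0000 10.0000 13.0000] v=[0.0000 0.0000 0.0000 0.0000]
Step 1: x=[2.1875 7.7500 10.0625 13.0000] v=[0.7500 -1.0000 0.2500 0.0000]
Step 2: x=[2.5352 7.2969 10.1641 13.0020] v=[1.3906 -1.8125 0.4063 0.0078]
Step 3: x=[2.9930 6.7254 10.2639 13.0090] v=[1.8310 -2.2861 0.3990 0.0281]
Step 4: x=[3.4965 6.1418 10.3141 13.0240] v=[2.0141 -2.3346 0.2007 0.0600]
Step 5: x=[3.9779 5.6536 10.2729 13.0481] v=[1.9254 -1.9529 -0.1649 0.0963]
Step 6: x=[4.3765 5.3494 10.1164 13.0792] v=[1.5943 -1.2170 -0.6259 0.1244]
Step 7: x=[4.6484 5.2823 9.8472 13.1115] v=[1.0875 -0.2685 -1.0770 0.1291]
Step 8: x=[4.7724 5.4609 9.4967 13.1355] v=[0.4960 0.7143 -1.4022 0.0961]

Answer: 4.7724 5.4609 9.4967 13.1355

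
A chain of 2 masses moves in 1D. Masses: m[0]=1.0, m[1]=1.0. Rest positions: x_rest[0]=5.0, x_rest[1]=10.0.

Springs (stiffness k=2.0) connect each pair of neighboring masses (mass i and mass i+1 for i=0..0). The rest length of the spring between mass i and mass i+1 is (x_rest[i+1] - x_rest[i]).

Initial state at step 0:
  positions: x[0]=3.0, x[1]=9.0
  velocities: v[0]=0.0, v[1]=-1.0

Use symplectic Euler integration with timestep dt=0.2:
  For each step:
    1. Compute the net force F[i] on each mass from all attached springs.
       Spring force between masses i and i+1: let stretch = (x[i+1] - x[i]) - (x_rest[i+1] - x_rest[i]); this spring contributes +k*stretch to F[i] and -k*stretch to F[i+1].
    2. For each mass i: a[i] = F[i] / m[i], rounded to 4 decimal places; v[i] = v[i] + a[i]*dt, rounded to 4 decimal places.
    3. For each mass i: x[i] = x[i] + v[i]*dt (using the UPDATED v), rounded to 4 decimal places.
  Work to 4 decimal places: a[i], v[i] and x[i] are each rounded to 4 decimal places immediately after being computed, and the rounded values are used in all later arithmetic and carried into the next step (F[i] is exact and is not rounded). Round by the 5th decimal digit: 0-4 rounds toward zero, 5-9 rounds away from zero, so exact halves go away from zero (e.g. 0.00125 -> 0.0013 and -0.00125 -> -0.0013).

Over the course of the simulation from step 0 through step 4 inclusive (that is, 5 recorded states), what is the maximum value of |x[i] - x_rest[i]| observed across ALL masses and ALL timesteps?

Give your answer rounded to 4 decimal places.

Answer: 2.2769

Derivation:
Step 0: x=[3.0000 9.0000] v=[0.0000 -1.0000]
Step 1: x=[3.0800 8.7200] v=[0.4000 -1.4000]
Step 2: x=[3.2112 8.3888] v=[0.6560 -1.6560]
Step 3: x=[3.3566 8.0434] v=[0.7270 -1.7270]
Step 4: x=[3.4769 7.7231] v=[0.6017 -1.6017]
Max displacement = 2.2769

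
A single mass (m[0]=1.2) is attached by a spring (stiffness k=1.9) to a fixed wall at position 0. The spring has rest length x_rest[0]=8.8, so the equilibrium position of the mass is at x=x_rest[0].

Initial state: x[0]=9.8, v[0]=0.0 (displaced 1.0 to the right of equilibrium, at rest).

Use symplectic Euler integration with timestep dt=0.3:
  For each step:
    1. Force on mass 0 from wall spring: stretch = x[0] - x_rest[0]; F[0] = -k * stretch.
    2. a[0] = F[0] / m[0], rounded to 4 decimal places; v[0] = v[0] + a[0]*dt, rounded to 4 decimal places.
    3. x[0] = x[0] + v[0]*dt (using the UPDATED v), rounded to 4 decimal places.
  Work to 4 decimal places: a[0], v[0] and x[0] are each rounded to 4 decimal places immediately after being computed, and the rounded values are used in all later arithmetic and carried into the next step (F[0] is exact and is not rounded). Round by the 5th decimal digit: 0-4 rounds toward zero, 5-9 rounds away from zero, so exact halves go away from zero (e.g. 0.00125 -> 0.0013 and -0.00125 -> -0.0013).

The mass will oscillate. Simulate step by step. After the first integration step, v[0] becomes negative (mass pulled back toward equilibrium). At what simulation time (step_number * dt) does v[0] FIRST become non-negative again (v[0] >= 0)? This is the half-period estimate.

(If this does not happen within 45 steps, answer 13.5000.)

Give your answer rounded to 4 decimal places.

Step 0: x=[9.8000] v=[0.0000]
Step 1: x=[9.6575] v=[-0.4750]
Step 2: x=[9.3928] v=[-0.8823]
Step 3: x=[9.0436] v=[-1.1639]
Step 4: x=[8.6597] v=[-1.2796]
Step 5: x=[8.2958] v=[-1.2130]
Step 6: x=[8.0038] v=[-0.9735]
Step 7: x=[7.8252] v=[-0.5953]
Step 8: x=[7.7855] v=[-0.1323]
Step 9: x=[7.8904] v=[0.3496]
First v>=0 after going negative at step 9, time=2.7000

Answer: 2.7000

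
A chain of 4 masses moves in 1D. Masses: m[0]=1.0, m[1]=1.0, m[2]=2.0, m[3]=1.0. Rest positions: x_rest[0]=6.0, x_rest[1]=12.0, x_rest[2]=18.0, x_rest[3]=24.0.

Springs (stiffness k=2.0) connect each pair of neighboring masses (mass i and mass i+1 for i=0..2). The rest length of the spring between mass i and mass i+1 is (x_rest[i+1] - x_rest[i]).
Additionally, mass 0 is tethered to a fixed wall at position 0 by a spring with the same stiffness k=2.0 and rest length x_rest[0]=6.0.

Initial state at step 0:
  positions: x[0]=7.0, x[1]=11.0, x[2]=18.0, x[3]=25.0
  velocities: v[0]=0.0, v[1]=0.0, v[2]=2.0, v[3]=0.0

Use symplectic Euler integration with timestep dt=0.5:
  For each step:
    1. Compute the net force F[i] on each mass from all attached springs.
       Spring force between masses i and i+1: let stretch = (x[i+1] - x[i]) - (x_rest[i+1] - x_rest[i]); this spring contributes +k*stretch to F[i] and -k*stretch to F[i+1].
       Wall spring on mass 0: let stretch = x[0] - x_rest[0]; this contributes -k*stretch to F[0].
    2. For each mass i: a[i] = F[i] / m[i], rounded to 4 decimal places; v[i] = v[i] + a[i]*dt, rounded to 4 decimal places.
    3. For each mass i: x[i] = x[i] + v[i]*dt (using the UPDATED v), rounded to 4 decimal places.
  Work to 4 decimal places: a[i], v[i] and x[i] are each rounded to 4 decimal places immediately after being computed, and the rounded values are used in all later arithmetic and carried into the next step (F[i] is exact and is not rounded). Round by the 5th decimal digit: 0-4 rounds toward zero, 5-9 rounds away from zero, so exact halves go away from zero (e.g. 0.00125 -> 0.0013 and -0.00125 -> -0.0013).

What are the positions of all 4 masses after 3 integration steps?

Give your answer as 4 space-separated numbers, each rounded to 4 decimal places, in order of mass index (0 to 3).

Step 0: x=[7.0000 11.0000 18.0000 25.0000] v=[0.0000 0.0000 2.0000 0.0000]
Step 1: x=[5.5000 12.5000 19.0000 24.5000] v=[-3.0000 3.0000 2.0000 -1.0000]
Step 2: x=[4.7500 13.7500 19.7500 24.2500] v=[-1.5000 2.5000 1.5000 -0.5000]
Step 3: x=[6.1250 13.5000 20.1250 24.7500] v=[2.7500 -0.5000 0.7500 1.0000]

Answer: 6.1250 13.5000 20.1250 24.7500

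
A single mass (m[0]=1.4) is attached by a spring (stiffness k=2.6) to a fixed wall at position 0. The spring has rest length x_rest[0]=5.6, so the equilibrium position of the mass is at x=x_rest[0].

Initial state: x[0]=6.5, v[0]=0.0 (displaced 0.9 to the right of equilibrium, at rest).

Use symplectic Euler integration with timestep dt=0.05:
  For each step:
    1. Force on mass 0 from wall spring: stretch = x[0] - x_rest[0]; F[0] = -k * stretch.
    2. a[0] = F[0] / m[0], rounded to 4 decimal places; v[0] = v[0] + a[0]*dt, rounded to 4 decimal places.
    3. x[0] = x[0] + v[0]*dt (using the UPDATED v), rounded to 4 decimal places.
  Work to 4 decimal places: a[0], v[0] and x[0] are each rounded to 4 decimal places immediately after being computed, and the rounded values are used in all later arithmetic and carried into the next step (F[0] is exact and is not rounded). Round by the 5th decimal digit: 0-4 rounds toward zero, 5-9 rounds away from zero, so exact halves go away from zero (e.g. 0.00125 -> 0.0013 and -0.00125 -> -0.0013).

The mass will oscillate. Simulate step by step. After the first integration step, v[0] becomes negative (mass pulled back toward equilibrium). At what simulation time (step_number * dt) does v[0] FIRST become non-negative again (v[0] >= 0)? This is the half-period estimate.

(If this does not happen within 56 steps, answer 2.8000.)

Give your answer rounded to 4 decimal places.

Step 0: x=[6.5000] v=[0.0000]
Step 1: x=[6.4958] v=[-0.0836]
Step 2: x=[6.4875] v=[-0.1668]
Step 3: x=[6.4750] v=[-0.2492]
Step 4: x=[6.4585] v=[-0.3305]
Step 5: x=[6.4380] v=[-0.4102]
Step 6: x=[6.4136] v=[-0.4880]
Step 7: x=[6.3854] v=[-0.5636]
Step 8: x=[6.3536] v=[-0.6365]
Step 9: x=[6.3183] v=[-0.7065]
Step 10: x=[6.2796] v=[-0.7732]
Step 11: x=[6.2378] v=[-0.8363]
Step 12: x=[6.1930] v=[-0.8955]
Step 13: x=[6.1455] v=[-0.9506]
Step 14: x=[6.0954] v=[-1.0013]
Step 15: x=[6.0430] v=[-1.0473]
Step 16: x=[5.9886] v=[-1.0884]
Step 17: x=[5.9324] v=[-1.1245]
Step 18: x=[5.8746] v=[-1.1554]
Step 19: x=[5.8156] v=[-1.1809]
Step 20: x=[5.7556] v=[-1.2009]
Step 21: x=[5.6948] v=[-1.2154]
Step 22: x=[5.6336] v=[-1.2242]
Step 23: x=[5.5722] v=[-1.2273]
Step 24: x=[5.5110] v=[-1.2247]
Step 25: x=[5.4502] v=[-1.2164]
Step 26: x=[5.3901] v=[-1.2025]
Step 27: x=[5.3310] v=[-1.1830]
Step 28: x=[5.2731] v=[-1.1580]
Step 29: x=[5.2167] v=[-1.1276]
Step 30: x=[5.1621] v=[-1.0920]
Step 31: x=[5.1095] v=[-1.0513]
Step 32: x=[5.0592] v=[-1.0058]
Step 33: x=[5.0114] v=[-0.9556]
Step 34: x=[4.9664] v=[-0.9009]
Step 35: x=[4.9243] v=[-0.8421]
Step 36: x=[4.8853] v=[-0.7794]
Step 37: x=[4.8497] v=[-0.7130]
Step 38: x=[4.8175] v=[-0.6433]
Step 39: x=[4.7890] v=[-0.5706]
Step 40: x=[4.7642] v=[-0.4953]
Step 41: x=[4.7433] v=[-0.4177]
Step 42: x=[4.7264] v=[-0.3382]
Step 43: x=[4.7135] v=[-0.2571]
Step 44: x=[4.7048] v=[-0.1748]
Step 45: x=[4.7002] v=[-0.0917]
Step 46: x=[4.6998] v=[-0.0081]
Step 47: x=[4.7036] v=[0.0755]
First v>=0 after going negative at step 47, time=2.3500

Answer: 2.3500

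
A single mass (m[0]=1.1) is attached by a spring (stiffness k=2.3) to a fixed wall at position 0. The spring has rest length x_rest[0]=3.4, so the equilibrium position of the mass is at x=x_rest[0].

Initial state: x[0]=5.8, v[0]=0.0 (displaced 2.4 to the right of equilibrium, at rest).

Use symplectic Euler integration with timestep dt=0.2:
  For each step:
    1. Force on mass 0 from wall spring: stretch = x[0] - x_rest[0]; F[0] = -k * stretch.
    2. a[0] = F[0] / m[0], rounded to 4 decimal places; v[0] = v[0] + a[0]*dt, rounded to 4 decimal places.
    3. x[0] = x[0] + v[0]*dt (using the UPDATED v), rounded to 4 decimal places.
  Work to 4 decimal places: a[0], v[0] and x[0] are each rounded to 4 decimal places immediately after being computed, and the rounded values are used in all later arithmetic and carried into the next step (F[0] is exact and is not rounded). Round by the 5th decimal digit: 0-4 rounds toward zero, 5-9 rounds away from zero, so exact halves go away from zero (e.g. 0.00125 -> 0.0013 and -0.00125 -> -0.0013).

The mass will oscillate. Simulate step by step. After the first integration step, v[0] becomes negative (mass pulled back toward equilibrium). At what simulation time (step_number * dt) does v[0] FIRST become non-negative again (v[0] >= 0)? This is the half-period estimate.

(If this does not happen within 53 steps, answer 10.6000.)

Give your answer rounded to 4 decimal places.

Answer: 2.2000

Derivation:
Step 0: x=[5.8000] v=[0.0000]
Step 1: x=[5.5993] v=[-1.0036]
Step 2: x=[5.2146] v=[-1.9233]
Step 3: x=[4.6782] v=[-2.6821]
Step 4: x=[4.0349] v=[-3.2166]
Step 5: x=[3.3385] v=[-3.4821]
Step 6: x=[2.6472] v=[-3.4564]
Step 7: x=[2.0189] v=[-3.1416]
Step 8: x=[1.5061] v=[-2.5640]
Step 9: x=[1.1517] v=[-1.7720]
Step 10: x=[0.9853] v=[-0.8318]
Step 11: x=[1.0209] v=[0.1780]
First v>=0 after going negative at step 11, time=2.2000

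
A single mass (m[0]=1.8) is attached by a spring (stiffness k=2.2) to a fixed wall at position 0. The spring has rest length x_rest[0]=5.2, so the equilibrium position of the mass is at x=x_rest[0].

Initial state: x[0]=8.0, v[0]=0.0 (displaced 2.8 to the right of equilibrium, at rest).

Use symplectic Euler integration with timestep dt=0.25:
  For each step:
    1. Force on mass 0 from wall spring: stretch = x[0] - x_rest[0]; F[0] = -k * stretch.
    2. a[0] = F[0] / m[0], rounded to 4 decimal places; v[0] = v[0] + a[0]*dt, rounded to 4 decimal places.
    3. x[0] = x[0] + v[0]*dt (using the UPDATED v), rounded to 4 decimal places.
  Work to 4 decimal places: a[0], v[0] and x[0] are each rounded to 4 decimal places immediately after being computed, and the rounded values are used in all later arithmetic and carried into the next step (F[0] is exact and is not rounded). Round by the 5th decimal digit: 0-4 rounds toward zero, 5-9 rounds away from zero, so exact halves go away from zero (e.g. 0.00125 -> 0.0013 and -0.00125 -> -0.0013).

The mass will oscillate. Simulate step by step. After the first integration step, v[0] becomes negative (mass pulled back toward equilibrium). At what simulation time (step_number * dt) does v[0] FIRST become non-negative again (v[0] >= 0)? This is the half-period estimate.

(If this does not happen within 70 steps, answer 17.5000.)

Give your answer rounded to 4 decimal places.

Step 0: x=[8.0000] v=[0.0000]
Step 1: x=[7.7861] v=[-0.8556]
Step 2: x=[7.3747] v=[-1.6458]
Step 3: x=[6.7971] v=[-2.3103]
Step 4: x=[6.0975] v=[-2.7983]
Step 5: x=[5.3294] v=[-3.0725]
Step 6: x=[4.5514] v=[-3.1121]
Step 7: x=[3.8229] v=[-2.9139]
Step 8: x=[3.1996] v=[-2.4931]
Step 9: x=[2.7291] v=[-1.8819]
Step 10: x=[2.4474] v=[-1.1269]
Step 11: x=[2.3760] v=[-0.2858]
Step 12: x=[2.5203] v=[0.5771]
First v>=0 after going negative at step 12, time=3.0000

Answer: 3.0000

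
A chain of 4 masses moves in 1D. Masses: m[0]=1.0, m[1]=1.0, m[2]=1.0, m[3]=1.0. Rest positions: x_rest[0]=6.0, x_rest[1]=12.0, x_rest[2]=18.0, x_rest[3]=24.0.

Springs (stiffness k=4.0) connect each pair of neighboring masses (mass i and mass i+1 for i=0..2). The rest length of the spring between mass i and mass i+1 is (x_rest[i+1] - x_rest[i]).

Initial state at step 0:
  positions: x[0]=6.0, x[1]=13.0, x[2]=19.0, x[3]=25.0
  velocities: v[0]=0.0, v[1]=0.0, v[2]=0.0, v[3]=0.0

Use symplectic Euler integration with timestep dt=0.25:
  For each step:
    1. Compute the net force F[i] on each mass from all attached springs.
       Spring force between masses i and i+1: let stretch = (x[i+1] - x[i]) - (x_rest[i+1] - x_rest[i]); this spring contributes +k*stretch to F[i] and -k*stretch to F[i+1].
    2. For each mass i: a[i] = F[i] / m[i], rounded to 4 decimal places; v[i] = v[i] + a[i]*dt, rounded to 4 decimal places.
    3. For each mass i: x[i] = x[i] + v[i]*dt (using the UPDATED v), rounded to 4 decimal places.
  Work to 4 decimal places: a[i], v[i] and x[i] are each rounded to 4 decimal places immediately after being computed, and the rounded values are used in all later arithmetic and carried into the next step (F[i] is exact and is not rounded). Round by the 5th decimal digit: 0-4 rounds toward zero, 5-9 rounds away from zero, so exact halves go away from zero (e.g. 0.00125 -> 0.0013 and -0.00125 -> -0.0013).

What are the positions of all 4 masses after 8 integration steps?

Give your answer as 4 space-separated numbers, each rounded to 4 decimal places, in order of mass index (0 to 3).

Step 0: x=[6.0000 13.0000 19.0000 25.0000] v=[0.0000 0.0000 0.0000 0.0000]
Step 1: x=[6.2500 12.7500 19.0000 25.0000] v=[1.0000 -1.0000 0.0000 0.0000]
Step 2: x=[6.6250 12.4375 18.9375 25.0000] v=[1.5000 -1.2500 -0.2500 0.0000]
Step 3: x=[6.9531 12.2969 18.7656 24.9844] v=[1.3125 -0.5625 -0.6875 -0.0625]
Step 4: x=[7.1172 12.4375 18.5313 24.9141] v=[0.6563 0.5624 -0.9374 -0.2813]
Step 5: x=[7.1114 12.7715 18.3692 24.7481] v=[-0.0234 1.3359 -0.6484 -0.6641]
Step 6: x=[7.0206 13.0899 18.4024 24.4874] v=[-0.3633 1.2735 0.1328 -1.0430]
Step 7: x=[6.9471 13.2191 18.6287 24.2054] v=[-0.2940 0.5167 0.9053 -1.1280]
Step 8: x=[6.9416 13.1327 18.8968 24.0292] v=[-0.0220 -0.3457 1.0724 -0.7047]

Answer: 6.9416 13.1327 18.8968 24.0292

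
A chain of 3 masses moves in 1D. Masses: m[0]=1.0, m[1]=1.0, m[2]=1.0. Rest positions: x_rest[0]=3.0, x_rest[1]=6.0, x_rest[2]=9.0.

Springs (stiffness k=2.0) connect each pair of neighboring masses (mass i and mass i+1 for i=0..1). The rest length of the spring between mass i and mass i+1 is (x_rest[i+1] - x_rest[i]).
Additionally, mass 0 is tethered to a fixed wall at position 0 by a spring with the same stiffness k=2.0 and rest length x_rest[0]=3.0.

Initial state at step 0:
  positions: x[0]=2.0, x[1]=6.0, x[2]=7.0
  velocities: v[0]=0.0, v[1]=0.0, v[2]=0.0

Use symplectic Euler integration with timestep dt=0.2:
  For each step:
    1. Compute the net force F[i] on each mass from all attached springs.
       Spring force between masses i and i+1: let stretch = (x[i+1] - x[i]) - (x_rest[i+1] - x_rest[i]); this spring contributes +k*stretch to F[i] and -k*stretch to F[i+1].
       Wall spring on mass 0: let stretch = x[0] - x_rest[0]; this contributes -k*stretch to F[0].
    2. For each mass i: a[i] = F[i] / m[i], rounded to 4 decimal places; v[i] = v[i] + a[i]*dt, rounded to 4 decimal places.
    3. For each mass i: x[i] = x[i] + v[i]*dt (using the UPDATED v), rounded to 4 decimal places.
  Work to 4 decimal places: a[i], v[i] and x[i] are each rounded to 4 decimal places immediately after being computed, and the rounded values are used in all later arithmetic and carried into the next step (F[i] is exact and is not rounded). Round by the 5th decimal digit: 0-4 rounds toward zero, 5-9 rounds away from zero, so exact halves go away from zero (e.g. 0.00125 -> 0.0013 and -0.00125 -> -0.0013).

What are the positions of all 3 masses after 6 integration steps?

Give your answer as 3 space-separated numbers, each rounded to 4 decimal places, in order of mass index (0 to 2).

Answer: 3.1179 4.2419 8.6838

Derivation:
Step 0: x=[2.0000 6.0000 7.0000] v=[0.0000 0.0000 0.0000]
Step 1: x=[2.1600 5.7600 7.1600] v=[0.8000 -1.2000 0.8000]
Step 2: x=[2.4352 5.3440 7.4480] v=[1.3760 -2.0800 1.4400]
Step 3: x=[2.7483 4.8636 7.8077] v=[1.5654 -2.4019 1.7984]
Step 4: x=[3.0107 4.4495 8.1719] v=[1.3122 -2.0704 1.8208]
Step 5: x=[3.1474 4.2181 8.4783] v=[0.6834 -1.1570 1.5318]
Step 6: x=[3.1179 4.2419 8.6838] v=[-0.1473 0.1188 1.0277]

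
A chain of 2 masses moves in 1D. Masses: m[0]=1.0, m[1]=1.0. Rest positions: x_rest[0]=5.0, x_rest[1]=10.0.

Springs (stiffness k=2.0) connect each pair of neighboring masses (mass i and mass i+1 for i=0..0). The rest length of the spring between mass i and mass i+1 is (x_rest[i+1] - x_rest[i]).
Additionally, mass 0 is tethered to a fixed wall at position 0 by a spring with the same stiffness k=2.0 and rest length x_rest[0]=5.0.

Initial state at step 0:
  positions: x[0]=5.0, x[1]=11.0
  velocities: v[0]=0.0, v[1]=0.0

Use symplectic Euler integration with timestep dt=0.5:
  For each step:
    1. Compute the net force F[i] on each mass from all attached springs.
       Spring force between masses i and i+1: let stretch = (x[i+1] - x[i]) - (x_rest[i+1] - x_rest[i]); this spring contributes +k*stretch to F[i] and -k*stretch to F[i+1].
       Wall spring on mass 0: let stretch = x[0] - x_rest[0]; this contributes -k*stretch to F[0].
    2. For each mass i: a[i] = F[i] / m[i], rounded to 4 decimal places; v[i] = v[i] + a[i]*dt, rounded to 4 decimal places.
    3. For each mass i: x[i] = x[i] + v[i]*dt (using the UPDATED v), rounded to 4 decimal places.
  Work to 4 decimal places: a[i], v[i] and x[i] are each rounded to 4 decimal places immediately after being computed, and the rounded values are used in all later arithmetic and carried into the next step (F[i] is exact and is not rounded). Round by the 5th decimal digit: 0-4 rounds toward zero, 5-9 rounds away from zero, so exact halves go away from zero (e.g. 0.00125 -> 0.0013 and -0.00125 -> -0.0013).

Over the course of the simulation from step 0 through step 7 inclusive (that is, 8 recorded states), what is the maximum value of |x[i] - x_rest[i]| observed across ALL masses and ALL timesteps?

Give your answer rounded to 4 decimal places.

Answer: 1.0546

Derivation:
Step 0: x=[5.0000 11.0000] v=[0.0000 0.0000]
Step 1: x=[5.5000 10.5000] v=[1.0000 -1.0000]
Step 2: x=[5.7500 10.0000] v=[0.5000 -1.0000]
Step 3: x=[5.2500 9.8750] v=[-1.0000 -0.2500]
Step 4: x=[4.4375 9.9375] v=[-1.6250 0.1250]
Step 5: x=[4.1563 9.7500] v=[-0.5625 -0.3750]
Step 6: x=[4.5938 9.2657] v=[0.8749 -0.9687]
Step 7: x=[5.0703 8.9454] v=[0.9530 -0.6406]
Max displacement = 1.0546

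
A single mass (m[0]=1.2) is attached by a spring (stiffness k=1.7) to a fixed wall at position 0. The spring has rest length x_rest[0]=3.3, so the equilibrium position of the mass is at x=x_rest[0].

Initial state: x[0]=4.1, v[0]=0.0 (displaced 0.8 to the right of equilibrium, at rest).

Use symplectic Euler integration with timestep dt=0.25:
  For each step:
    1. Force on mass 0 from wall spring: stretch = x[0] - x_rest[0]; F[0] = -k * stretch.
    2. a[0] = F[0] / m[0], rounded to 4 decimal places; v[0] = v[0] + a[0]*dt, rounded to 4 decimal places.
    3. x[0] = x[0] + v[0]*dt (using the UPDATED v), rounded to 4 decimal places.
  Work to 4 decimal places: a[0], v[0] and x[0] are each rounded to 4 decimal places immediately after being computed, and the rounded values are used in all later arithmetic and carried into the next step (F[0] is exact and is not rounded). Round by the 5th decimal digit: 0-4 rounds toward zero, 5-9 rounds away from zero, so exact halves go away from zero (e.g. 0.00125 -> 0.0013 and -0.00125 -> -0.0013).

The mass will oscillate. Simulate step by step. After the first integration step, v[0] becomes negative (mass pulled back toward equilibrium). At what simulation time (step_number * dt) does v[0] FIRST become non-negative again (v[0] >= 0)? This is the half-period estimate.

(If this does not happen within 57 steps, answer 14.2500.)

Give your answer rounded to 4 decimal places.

Answer: 2.7500

Derivation:
Step 0: x=[4.1000] v=[0.0000]
Step 1: x=[4.0292] v=[-0.2833]
Step 2: x=[3.8938] v=[-0.5416]
Step 3: x=[3.7058] v=[-0.7519]
Step 4: x=[3.4819] v=[-0.8956]
Step 5: x=[3.2419] v=[-0.9600]
Step 6: x=[3.0071] v=[-0.9394]
Step 7: x=[2.7982] v=[-0.8357]
Step 8: x=[2.6337] v=[-0.6580]
Step 9: x=[2.5282] v=[-0.4220]
Step 10: x=[2.4910] v=[-0.1487]
Step 11: x=[2.5255] v=[0.1378]
First v>=0 after going negative at step 11, time=2.7500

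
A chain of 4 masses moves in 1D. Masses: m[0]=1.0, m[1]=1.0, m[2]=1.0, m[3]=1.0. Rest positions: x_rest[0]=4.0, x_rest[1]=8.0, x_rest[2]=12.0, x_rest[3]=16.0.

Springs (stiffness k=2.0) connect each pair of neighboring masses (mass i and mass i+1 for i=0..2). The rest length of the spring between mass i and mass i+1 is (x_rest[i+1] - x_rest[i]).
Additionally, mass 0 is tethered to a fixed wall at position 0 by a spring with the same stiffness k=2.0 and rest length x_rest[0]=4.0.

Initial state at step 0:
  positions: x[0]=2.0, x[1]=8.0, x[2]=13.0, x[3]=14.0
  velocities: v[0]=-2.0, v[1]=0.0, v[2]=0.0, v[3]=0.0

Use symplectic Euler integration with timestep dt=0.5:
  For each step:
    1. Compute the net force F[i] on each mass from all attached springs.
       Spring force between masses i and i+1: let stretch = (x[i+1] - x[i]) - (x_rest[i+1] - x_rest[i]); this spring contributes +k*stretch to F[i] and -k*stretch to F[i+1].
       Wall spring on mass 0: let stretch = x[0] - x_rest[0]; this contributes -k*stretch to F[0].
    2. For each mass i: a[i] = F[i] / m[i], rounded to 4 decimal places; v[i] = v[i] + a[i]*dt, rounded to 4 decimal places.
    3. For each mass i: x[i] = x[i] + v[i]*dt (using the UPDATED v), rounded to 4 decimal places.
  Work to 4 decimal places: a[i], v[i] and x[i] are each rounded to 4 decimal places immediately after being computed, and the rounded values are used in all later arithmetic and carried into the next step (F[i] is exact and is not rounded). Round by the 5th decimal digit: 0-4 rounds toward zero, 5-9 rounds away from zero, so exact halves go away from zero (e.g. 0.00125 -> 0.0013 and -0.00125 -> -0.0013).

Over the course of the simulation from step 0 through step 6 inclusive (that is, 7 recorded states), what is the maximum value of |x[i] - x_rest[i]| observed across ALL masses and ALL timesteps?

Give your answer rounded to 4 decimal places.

Step 0: x=[2.0000 8.0000 13.0000 14.0000] v=[-2.0000 0.0000 0.0000 0.0000]
Step 1: x=[3.0000 7.5000 11.0000 15.5000] v=[2.0000 -1.0000 -4.0000 3.0000]
Step 2: x=[4.7500 6.5000 9.5000 16.7500] v=[3.5000 -2.0000 -3.0000 2.5000]
Step 3: x=[5.0000 6.1250 10.1250 16.3750] v=[0.5000 -0.7500 1.2500 -0.7500]
Step 4: x=[3.3125 7.1875 11.8750 14.8750] v=[-3.3750 2.1250 3.5000 -3.0000]
Step 5: x=[1.9063 8.6563 12.7813 13.8750] v=[-2.8125 2.9375 1.8125 -2.0000]
Step 6: x=[2.9219 8.8126 12.1719 14.3282] v=[2.0312 0.3125 -1.2188 0.9063]
Max displacement = 2.5000

Answer: 2.5000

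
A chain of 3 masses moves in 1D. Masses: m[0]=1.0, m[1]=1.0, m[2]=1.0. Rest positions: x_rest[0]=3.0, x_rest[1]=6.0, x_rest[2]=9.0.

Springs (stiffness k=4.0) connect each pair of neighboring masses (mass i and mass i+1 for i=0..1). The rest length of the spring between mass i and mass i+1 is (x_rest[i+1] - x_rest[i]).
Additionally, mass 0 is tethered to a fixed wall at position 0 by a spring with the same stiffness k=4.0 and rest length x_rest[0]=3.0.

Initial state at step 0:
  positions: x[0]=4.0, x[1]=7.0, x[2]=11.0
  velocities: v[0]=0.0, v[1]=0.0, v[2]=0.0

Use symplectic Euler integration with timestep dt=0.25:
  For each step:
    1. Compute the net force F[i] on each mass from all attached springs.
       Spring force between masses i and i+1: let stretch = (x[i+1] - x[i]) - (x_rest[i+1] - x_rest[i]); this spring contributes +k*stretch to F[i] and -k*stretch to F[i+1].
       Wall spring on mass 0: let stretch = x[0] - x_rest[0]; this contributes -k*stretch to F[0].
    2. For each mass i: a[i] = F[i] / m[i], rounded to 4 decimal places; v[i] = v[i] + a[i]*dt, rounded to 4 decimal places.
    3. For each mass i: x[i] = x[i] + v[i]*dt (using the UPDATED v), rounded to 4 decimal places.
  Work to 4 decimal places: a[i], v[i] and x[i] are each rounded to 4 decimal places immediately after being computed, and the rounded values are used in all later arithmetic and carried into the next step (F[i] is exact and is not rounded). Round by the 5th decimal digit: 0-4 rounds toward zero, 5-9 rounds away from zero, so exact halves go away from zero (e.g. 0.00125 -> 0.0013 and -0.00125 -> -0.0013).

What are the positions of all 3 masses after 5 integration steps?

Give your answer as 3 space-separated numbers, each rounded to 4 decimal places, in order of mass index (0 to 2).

Step 0: x=[4.0000 7.0000 11.0000] v=[0.0000 0.0000 0.0000]
Step 1: x=[3.7500 7.2500 10.7500] v=[-1.0000 1.0000 -1.0000]
Step 2: x=[3.4375 7.5000 10.3750] v=[-1.2500 1.0000 -1.5000]
Step 3: x=[3.2813 7.4531 10.0313] v=[-0.6250 -0.1875 -1.3750]
Step 4: x=[3.3477 7.0078 9.7930] v=[0.2655 -1.7811 -0.9532]
Step 5: x=[3.4922 6.3438 9.6084] v=[0.5779 -2.6560 -0.7384]

Answer: 3.4922 6.3438 9.6084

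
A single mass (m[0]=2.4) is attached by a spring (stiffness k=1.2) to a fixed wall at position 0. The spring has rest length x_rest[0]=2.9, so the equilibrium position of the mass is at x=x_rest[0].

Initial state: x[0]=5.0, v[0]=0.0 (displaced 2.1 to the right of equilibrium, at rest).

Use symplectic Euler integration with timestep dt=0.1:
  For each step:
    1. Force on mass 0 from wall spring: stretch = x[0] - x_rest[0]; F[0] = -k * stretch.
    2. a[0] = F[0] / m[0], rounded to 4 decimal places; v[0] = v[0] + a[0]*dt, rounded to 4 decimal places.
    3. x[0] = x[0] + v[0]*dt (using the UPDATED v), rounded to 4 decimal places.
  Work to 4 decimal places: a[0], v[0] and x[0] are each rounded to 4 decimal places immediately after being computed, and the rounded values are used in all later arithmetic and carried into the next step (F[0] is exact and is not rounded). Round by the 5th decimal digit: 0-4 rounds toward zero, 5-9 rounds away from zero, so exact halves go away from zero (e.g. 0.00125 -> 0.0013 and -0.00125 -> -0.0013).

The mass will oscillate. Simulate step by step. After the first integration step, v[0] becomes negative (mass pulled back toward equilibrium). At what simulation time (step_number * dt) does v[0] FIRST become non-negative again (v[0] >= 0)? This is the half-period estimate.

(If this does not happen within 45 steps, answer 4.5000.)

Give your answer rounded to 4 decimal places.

Answer: 4.5000

Derivation:
Step 0: x=[5.0000] v=[0.0000]
Step 1: x=[4.9895] v=[-0.1050]
Step 2: x=[4.9686] v=[-0.2095]
Step 3: x=[4.9373] v=[-0.3129]
Step 4: x=[4.8958] v=[-0.4148]
Step 5: x=[4.8443] v=[-0.5146]
Step 6: x=[4.7831] v=[-0.6118]
Step 7: x=[4.7125] v=[-0.7060]
Step 8: x=[4.6328] v=[-0.7966]
Step 9: x=[4.5445] v=[-0.8832]
Step 10: x=[4.4480] v=[-0.9654]
Step 11: x=[4.3437] v=[-1.0428]
Step 12: x=[4.2322] v=[-1.1150]
Step 13: x=[4.1140] v=[-1.1816]
Step 14: x=[3.9898] v=[-1.2423]
Step 15: x=[3.8601] v=[-1.2968]
Step 16: x=[3.7256] v=[-1.3448]
Step 17: x=[3.5870] v=[-1.3861]
Step 18: x=[3.4450] v=[-1.4205]
Step 19: x=[3.3002] v=[-1.4478]
Step 20: x=[3.1534] v=[-1.4678]
Step 21: x=[3.0054] v=[-1.4805]
Step 22: x=[2.8568] v=[-1.4858]
Step 23: x=[2.7084] v=[-1.4836]
Step 24: x=[2.5610] v=[-1.4740]
Step 25: x=[2.4153] v=[-1.4571]
Step 26: x=[2.2720] v=[-1.4329]
Step 27: x=[2.1319] v=[-1.4015]
Step 28: x=[1.9956] v=[-1.3631]
Step 29: x=[1.8638] v=[-1.3179]
Step 30: x=[1.7372] v=[-1.2661]
Step 31: x=[1.6164] v=[-1.2080]
Step 32: x=[1.5020] v=[-1.1438]
Step 33: x=[1.3946] v=[-1.0739]
Step 34: x=[1.2947] v=[-0.9986]
Step 35: x=[1.2029] v=[-0.9183]
Step 36: x=[1.1196] v=[-0.8334]
Step 37: x=[1.0452] v=[-0.7444]
Step 38: x=[0.9800] v=[-0.6517]
Step 39: x=[0.9244] v=[-0.5557]
Step 40: x=[0.8787] v=[-0.4569]
Step 41: x=[0.8431] v=[-0.3558]
Step 42: x=[0.8178] v=[-0.2530]
Step 43: x=[0.8029] v=[-0.1489]
Step 44: x=[0.7985] v=[-0.0440]
Step 45: x=[0.8046] v=[0.0611]
First v>=0 after going negative at step 45, time=4.5000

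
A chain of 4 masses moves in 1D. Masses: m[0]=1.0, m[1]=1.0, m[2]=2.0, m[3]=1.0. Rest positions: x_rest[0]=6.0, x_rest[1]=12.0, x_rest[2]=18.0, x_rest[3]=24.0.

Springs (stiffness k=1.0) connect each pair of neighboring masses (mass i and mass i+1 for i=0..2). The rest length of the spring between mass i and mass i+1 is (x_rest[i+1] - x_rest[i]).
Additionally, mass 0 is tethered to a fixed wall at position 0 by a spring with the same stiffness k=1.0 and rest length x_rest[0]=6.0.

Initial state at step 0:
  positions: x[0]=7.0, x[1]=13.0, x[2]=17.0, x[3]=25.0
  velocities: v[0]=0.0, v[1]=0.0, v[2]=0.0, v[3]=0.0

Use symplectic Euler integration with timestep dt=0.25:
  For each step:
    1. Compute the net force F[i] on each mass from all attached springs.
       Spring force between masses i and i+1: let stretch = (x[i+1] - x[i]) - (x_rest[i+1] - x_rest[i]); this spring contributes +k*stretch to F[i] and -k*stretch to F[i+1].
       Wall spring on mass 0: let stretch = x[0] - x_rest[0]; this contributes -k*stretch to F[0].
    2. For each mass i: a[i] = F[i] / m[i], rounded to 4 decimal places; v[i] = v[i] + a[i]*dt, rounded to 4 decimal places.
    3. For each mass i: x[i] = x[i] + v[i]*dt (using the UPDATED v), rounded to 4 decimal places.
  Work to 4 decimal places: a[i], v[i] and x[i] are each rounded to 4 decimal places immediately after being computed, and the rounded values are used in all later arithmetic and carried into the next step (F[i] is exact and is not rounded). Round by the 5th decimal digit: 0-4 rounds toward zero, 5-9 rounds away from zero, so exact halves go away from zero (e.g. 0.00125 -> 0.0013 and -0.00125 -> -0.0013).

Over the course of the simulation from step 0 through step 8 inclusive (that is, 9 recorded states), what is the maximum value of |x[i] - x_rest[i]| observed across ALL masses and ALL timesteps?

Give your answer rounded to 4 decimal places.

Answer: 1.0428

Derivation:
Step 0: x=[7.0000 13.0000 17.0000 25.0000] v=[0.0000 0.0000 0.0000 0.0000]
Step 1: x=[6.9375 12.8750 17.1250 24.8750] v=[-0.2500 -0.5000 0.5000 -0.5000]
Step 2: x=[6.8125 12.6445 17.3594 24.6406] v=[-0.5000 -0.9219 0.9375 -0.9375]
Step 3: x=[6.6262 12.3442 17.6740 24.3262] v=[-0.7451 -1.2012 1.2583 -1.2578]
Step 4: x=[6.3832 12.0196 18.0299 23.9710] v=[-0.9722 -1.2983 1.4236 -1.4209]
Step 5: x=[6.0935 11.7184 18.3837 23.6195] v=[-1.1589 -1.2048 1.4150 -1.4062]
Step 6: x=[5.7745 11.4822 18.6928 23.3157] v=[-1.2761 -0.9447 1.2363 -1.2152]
Step 7: x=[5.4513 11.3400 18.9210 23.0980] v=[-1.2928 -0.5690 0.9128 -0.8709]
Step 8: x=[5.1554 11.3035 19.0428 22.9942] v=[-1.1835 -0.1459 0.4873 -0.4152]
Max displacement = 1.0428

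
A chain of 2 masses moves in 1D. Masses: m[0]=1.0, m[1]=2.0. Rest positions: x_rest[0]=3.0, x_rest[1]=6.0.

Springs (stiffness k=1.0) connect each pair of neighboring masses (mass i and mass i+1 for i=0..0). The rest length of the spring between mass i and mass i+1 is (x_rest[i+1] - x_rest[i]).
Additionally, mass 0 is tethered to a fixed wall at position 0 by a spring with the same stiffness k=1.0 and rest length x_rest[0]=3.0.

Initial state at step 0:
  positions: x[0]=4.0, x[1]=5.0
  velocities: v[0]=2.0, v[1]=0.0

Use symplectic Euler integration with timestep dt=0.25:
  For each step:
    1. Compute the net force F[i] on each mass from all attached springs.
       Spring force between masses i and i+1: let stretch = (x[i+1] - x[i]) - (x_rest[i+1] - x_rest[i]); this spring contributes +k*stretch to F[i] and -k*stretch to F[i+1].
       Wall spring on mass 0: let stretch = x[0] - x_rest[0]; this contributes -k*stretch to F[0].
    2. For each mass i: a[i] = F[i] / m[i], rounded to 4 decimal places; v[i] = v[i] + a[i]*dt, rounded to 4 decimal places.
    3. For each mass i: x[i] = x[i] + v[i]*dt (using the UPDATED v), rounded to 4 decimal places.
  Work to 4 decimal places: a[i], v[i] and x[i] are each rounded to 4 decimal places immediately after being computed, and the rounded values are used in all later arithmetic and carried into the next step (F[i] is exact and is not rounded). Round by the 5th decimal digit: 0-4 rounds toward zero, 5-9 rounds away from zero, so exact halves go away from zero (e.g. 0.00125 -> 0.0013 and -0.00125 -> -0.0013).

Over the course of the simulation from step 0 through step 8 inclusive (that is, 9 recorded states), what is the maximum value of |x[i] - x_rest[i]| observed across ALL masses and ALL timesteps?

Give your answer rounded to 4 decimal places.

Step 0: x=[4.0000 5.0000] v=[2.0000 0.0000]
Step 1: x=[4.3125 5.0625] v=[1.2500 0.2500]
Step 2: x=[4.4024 5.1953] v=[0.3594 0.5313]
Step 3: x=[4.2667 5.3971] v=[-0.5430 0.8072]
Step 4: x=[3.9349 5.6573] v=[-1.3271 1.0409]
Step 5: x=[3.4649 5.9575] v=[-1.8802 1.2006]
Step 6: x=[2.9341 6.2735] v=[-2.1233 1.2640]
Step 7: x=[2.4286 6.5789] v=[-2.0220 1.2216]
Step 8: x=[2.0307 6.8484] v=[-1.5916 1.0778]
Max displacement = 1.4024

Answer: 1.4024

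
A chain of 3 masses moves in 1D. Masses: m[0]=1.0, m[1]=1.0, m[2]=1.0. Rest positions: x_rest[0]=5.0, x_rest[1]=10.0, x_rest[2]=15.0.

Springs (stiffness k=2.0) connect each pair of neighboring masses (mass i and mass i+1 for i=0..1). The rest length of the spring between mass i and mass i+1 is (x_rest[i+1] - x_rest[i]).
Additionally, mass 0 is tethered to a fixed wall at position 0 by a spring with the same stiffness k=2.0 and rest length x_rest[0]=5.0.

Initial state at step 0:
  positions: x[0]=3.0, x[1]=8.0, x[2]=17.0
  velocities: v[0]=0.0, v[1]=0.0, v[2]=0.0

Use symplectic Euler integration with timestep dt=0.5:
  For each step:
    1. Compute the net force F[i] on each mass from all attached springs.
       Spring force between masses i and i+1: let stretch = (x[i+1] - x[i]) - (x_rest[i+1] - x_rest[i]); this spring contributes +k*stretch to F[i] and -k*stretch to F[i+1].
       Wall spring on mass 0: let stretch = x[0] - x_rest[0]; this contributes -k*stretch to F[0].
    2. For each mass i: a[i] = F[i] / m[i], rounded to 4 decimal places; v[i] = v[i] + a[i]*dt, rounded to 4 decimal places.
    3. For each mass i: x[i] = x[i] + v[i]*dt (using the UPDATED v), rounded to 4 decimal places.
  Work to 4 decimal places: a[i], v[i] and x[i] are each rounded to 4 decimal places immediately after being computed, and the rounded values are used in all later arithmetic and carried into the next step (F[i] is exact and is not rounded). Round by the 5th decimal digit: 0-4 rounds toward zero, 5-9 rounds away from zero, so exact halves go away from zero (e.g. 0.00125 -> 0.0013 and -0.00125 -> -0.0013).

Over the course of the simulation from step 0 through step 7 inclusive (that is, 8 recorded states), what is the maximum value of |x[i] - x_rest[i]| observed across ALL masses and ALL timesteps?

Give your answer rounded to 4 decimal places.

Step 0: x=[3.0000 8.0000 17.0000] v=[0.0000 0.0000 0.0000]
Step 1: x=[4.0000 10.0000 15.0000] v=[2.0000 4.0000 -4.0000]
Step 2: x=[6.0000 11.5000 13.0000] v=[4.0000 3.0000 -4.0000]
Step 3: x=[7.7500 11.0000 12.7500] v=[3.5000 -1.0000 -0.5000]
Step 4: x=[7.2500 9.7500 14.1250] v=[-1.0000 -2.5000 2.7500]
Step 5: x=[4.3750 9.4375 15.8125] v=[-5.7500 -0.6250 3.3750]
Step 6: x=[1.8438 9.7813 16.8125] v=[-5.0625 0.6875 2.0000]
Step 7: x=[2.3594 9.6719 16.7969] v=[1.0312 -0.2188 -0.0312]
Max displacement = 3.1562

Answer: 3.1562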